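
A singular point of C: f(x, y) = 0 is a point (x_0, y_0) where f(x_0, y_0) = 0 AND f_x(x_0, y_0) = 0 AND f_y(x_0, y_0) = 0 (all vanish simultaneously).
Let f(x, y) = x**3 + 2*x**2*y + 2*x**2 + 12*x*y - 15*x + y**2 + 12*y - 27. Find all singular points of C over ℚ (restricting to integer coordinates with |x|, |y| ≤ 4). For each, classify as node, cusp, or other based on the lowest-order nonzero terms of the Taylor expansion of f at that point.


Singular points: {(-3, 3)}; classification: node.

Compute partial derivatives:
  f_x = 3*x**2 + 4*x*y + 4*x + 12*y - 15.
  f_y = 2*x**2 + 12*x + 2*y + 12.
Scan x_0 ∈ {−4, ..., 4}. For each x_0, f_y(x_0, y) is a polynomial in y; find its integer roots y ∈ {−4, ..., 4}, then test f_x and f at those candidates.
  x = -4: f_y(-4, y) = 2*y - 4; vanishes at y ∈ {2}. (-4, 2): f_x = 9 ≠ 0.
  x = -3: f_y(-3, y) = 2*y - 6; vanishes at y ∈ {3}. (-3, 3): f_x = 0, f = 0 — SINGULAR.
  x = -2: f_y(-2, y) = 2*y - 4; vanishes at y ∈ {2}. (-2, 2): f_x = -3 ≠ 0.
  x = -1: f_y(-1, y) = 2*y + 2; vanishes at y ∈ {-1}. (-1, -1): f_x = -24 ≠ 0.
  x = 0: f_y(0, y) = 2*y + 12; no integer root y with |y| ≤ 4.
  x = 1: f_y(1, y) = 2*y + 26; no integer root y with |y| ≤ 4.
  x = 2: f_y(2, y) = 2*y + 44; no integer root y with |y| ≤ 4.
  x = 3: f_y(3, y) = 2*y + 66; no integer root y with |y| ≤ 4.
  x = 4: f_y(4, y) = 2*y + 92; no integer root y with |y| ≤ 4.
Only singular point on the grid: (-3, 3).
Classify: substitute x = -3 + u, y = 3 + v and expand: f = u**3 + 2*u**2*v - u**2 + v**2.
No constant or linear terms (consistent with a singular point). Quadratic part: -u**2 + v**2. Cubic part: u**3 + 2*u**2*v.
The quadratic part v**2 - u**2 = (v − u)(v + u) splits into two distinct linear factors, so there are two distinct tangent lines y − 3 = ±(x − -3) — this is a node (ordinary double point).
Classification: node.


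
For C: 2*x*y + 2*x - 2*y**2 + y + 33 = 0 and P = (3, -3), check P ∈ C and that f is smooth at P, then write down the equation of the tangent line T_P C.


Tangent line at P: -4*x + 19*y + 69 = 0.

Step 1: f(3, -3) = 0, so P lies on C.
Step 2: partial derivatives
  f_x(x, y) = 2*y + 2, f_y(x, y) = 2*x - 4*y + 1.
  f_x(P) = -4, f_y(P) = 19 (gradient nonzero, so P is smooth).
Step 3: tangent line at P: -4·(x − 3) + 19·(y − -3) = 0.
Expanding: -4*x + 19*y + 69 = 0.


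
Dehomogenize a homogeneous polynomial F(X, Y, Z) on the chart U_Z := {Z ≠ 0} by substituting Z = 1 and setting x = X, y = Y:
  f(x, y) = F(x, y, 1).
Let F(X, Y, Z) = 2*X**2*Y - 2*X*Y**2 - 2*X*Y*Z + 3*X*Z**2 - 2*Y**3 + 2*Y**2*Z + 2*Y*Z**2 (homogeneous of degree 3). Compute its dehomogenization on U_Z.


f(x, y) = 2*x**2*y - 2*x*y**2 - 2*x*y + 3*x - 2*y**3 + 2*y**2 + 2*y

On U_Z we set Z = 1. Each monomial c·X^i·Y^j·Z^k in F becomes c·x^i·y^j·1^k = c·x^i·y^j.
Substituting Z = 1: F(X, Y, 1) = 2*x**2*y - 2*x*y**2 - 2*x*y + 3*x - 2*y**3 + 2*y**2 + 2*y.
Note: deg(f) ≤ deg(F) = 3; strict inequality happens when F is divisible by Z (lost terms).


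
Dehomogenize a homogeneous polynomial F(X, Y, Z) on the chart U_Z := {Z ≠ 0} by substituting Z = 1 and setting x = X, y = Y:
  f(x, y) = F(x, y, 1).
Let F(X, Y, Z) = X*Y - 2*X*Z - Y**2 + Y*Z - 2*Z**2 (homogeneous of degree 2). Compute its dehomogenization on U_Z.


f(x, y) = x*y - 2*x - y**2 + y - 2

On U_Z we set Z = 1. Each monomial c·X^i·Y^j·Z^k in F becomes c·x^i·y^j·1^k = c·x^i·y^j.
Substituting Z = 1: F(X, Y, 1) = x*y - 2*x - y**2 + y - 2.
Note: deg(f) ≤ deg(F) = 2; strict inequality happens when F is divisible by Z (lost terms).


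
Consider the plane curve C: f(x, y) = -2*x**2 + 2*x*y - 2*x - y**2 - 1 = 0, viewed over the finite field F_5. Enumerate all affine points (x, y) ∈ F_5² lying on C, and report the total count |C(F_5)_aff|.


Affine F_5-points: {(0, 2), (0, 3), (1, 0), (1, 2), (2, 1), (2, 3), (3, 0), (3, 1), (4, 4)}; count = 9.

For each of the 25 pairs (x, y) ∈ F_5², evaluate f(x, y) mod 5. Record the zeros.
  x = 0: [0↦4, 1↦3, 2↦0, 3↦0, 4↦3]  zeros at y ∈ {2, 3}
  x = 1: [0↦0, 1↦1, 2↦0, 3↦2, 4↦2]  zeros at y ∈ {0, 2}
  x = 2: [0↦2, 1↦0, 2↦1, 3↦0, 4↦2]  zeros at y ∈ {1, 3}
  x = 3: [0↦0, 1↦0, 2↦3, 3↦4, 4↦3]  zeros at y ∈ {0, 1}
  x = 4: [0↦4, 1↦1, 2↦1, 3↦4, 4↦0]  zeros at y ∈ {4}
Collecting zeros: affine points = {(0, 2), (0, 3), (1, 0), (1, 2), (2, 1), (2, 3), (3, 0), (3, 1), (4, 4)}.
Total count |C(F_5)_aff| = 9.


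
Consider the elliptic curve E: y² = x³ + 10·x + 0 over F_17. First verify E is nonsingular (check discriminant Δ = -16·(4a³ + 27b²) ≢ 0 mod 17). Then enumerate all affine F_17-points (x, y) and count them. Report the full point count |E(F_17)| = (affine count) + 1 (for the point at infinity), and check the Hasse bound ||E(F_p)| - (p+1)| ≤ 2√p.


Affine points = {(0, 0), (4, 6), (4, 11), (6, 2), (6, 15), (11, 8), (11, 9), (13, 7), (13, 10)}; affine count = 9; |E(F_17)| = 10.

Discriminant check: Δ ∝ 4a³ + 27b² = 4·10³ + 27·0² = 4·1000 + 27·0 ≡ 5 (mod 17). Nonzero ⇒ E is nonsingular.
For each x ∈ F_17, compute rhs = x³ + 10·x + 0 mod 17, then count y ∈ F_17 with y² ≡ rhs.
  x = 0: rhs = 0, matching y values: 0 (1 points).
  x = 1: rhs = 11, matching y values: none (0 points).
  x = 2: rhs = 11, matching y values: none (0 points).
  x = 3: rhs = 6, matching y values: none (0 points).
  x = 4: rhs = 2, matching y values: 6, 11 (2 points).
  x = 5: rhs = 5, matching y values: none (0 points).
  x = 6: rhs = 4, matching y values: 2, 15 (2 points).
  x = 7: rhs = 5, matching y values: none (0 points).
  x = 8: rhs = 14, matching y values: none (0 points).
  x = 9: rhs = 3, matching y values: none (0 points).
  x = 10: rhs = 12, matching y values: none (0 points).
  x = 11: rhs = 13, matching y values: 8, 9 (2 points).
  x = 12: rhs = 12, matching y values: none (0 points).
  x = 13: rhs = 15, matching y values: 7, 10 (2 points).
  x = 14: rhs = 11, matching y values: none (0 points).
  x = 15: rhs = 6, matching y values: none (0 points).
  x = 16: rhs = 6, matching y values: none (0 points).
Total affine count: 9.
Full point count |E(F_17)| = 9 + 1 = 10.
Hasse bound: |10 − (17+1)| = |-8| = 8 ≤ 2√17 ≈ 8.2462 ✓.


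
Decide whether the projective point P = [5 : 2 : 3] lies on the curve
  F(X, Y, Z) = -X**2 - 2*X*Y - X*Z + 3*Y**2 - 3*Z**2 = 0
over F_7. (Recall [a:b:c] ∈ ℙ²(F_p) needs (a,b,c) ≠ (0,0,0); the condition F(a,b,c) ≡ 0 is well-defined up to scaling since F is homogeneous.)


F(5,2,3) ≡ 2 (mod 7); P is NOT on the curve.

Evaluate F(5, 2, 3) term-by-term (mod 7).
  -X**2 ↦ -1·25·1·1 = -25
  -2*X*Y ↦ -2·5·2·1 = -20
  -X*Z ↦ -1·5·1·3 = -15
  3*Y**2 ↦ 3·1·4·1 = 12
  -3*Z**2 ↦ -3·1·1·9 = -27
Sum: F(5, 2, 3) = (-25) + (-20) + (-15) + (12) + (-27) = -75.
Reducing mod 7: -75 ≡ 2 (mod 7).
Since F(a, b, c) ≡ 2 ≠ 0 (mod 7), P does NOT lie on the curve.


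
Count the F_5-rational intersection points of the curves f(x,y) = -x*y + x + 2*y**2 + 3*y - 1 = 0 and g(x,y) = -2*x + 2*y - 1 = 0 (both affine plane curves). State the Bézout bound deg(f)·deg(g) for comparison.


Common zeros: {(1, 4)}; count = 1; Bézout bound = 2.

deg(f) = 2, deg(g) = 1, so Bézout bound = 2.
Scan x ∈ F_5. For each x, list the y ∈ F_5 with f(x, y) ≡ 0 and those with g(x, y) ≡ 0 (mod 5); the common zeros in that column are the intersection.
  x = 0: f ≡ 0 at y ∈ ∅; g ≡ 0 at y ∈ {3}; common: ∅.
  x = 1: f ≡ 0 at y ∈ {0, 4}; g ≡ 0 at y ∈ {4}; common: {4}.
  x = 2: f ≡ 0 at y ∈ ∅; g ≡ 0 at y ∈ {0}; common: ∅.
  x = 3: f ≡ 0 at y ∈ {2, 3}; g ≡ 0 at y ∈ {1}; common: ∅.
  x = 4: f ≡ 0 at y ∈ ∅; g ≡ 0 at y ∈ {2}; common: ∅.
Collecting: common zeros = {(1, 4)}, so the count is 1.
Comparison with the Bézout bound: 1 ≤ 2 = deg(f)·deg(g), as expected for curves with no common component (the affine F_5-count falls short of the bound because intersections may lie at infinity, over extension fields, or carry multiplicity).


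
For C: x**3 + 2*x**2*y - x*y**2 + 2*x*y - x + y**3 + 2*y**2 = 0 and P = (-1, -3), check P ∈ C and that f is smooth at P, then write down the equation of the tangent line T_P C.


Tangent line at P: -x + 9*y + 26 = 0.

Step 1: f(-1, -3) = 0, so P lies on C.
Step 2: partial derivatives
  f_x(x, y) = 3*x**2 + 4*x*y - y**2 + 2*y - 1, f_y(x, y) = 2*x**2 - 2*x*y + 2*x + 3*y**2 + 4*y.
  f_x(P) = -1, f_y(P) = 9 (gradient nonzero, so P is smooth).
Step 3: tangent line at P: -1·(x − -1) + 9·(y − -3) = 0.
Expanding: -x + 9*y + 26 = 0.


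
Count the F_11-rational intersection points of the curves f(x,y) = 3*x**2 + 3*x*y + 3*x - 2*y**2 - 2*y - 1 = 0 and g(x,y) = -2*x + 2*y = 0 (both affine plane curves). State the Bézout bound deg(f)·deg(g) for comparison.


Common zeros: ∅; count = 0; Bézout bound = 2.

deg(f) = 2, deg(g) = 1, so Bézout bound = 2.
Scan x ∈ F_11. For each x, list the y ∈ F_11 with f(x, y) ≡ 0 and those with g(x, y) ≡ 0 (mod 11); the common zeros in that column are the intersection.
  x = 0: f ≡ 0 at y ∈ ∅; g ≡ 0 at y ∈ {0}; common: ∅.
  x = 1: f ≡ 0 at y ∈ ∅; g ≡ 0 at y ∈ {1}; common: ∅.
  x = 2: f ≡ 0 at y ∈ {3, 10}; g ≡ 0 at y ∈ {2}; common: ∅.
  x = 3: f ≡ 0 at y ∈ ∅; g ≡ 0 at y ∈ {3}; common: ∅.
  x = 4: f ≡ 0 at y ∈ {8}; g ≡ 0 at y ∈ {4}; common: ∅.
  x = 5: f ≡ 0 at y ∈ {3, 9}; g ≡ 0 at y ∈ {5}; common: ∅.
  x = 6: f ≡ 0 at y ∈ ∅; g ≡ 0 at y ∈ {6}; common: ∅.
  x = 7: f ≡ 0 at y ∈ {6, 9}; g ≡ 0 at y ∈ {7}; common: ∅.
  x = 8: f ≡ 0 at y ∈ {5, 6}; g ≡ 0 at y ∈ {8}; common: ∅.
  x = 9: f ≡ 0 at y ∈ {8, 10}; g ≡ 0 at y ∈ {9}; common: ∅.
  x = 10: f ≡ 0 at y ∈ ∅; g ≡ 0 at y ∈ {10}; common: ∅.
Collecting: common zeros = ∅, so the count is 0.
Comparison with the Bézout bound: 0 ≤ 2 = deg(f)·deg(g), as expected for curves with no common component (the affine F_11-count falls short of the bound because intersections may lie at infinity, over extension fields, or carry multiplicity).


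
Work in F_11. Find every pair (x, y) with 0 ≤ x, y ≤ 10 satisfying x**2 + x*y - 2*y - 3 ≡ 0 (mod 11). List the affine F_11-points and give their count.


Affine F_11-points: {(0, 4), (1, 9), (3, 5), (4, 10), (5, 0), (6, 0), (7, 4), (8, 10), (9, 3), (10, 3)}; count = 10.

For each of the 121 pairs (x, y) ∈ F_11², evaluate f(x, y) mod 11. Record the zeros.
  x = 0: [0↦8, 1↦6, 2↦4, 3↦2, 4↦0, 5↦9, 6↦7, 7↦5, 8↦3, 9↦1, 10↦10]  zeros at y ∈ {4}
  x = 1: [0↦9, 1↦8, 2↦7, 3↦6, 4↦5, 5↦4, 6↦3, 7↦2, 8↦1, 9↦0, 10↦10]  zeros at y ∈ {9}
  x = 2: [0↦1, 1↦1, 2↦1, 3↦1, 4↦1, 5↦1, 6↦1, 7↦1, 8↦1, 9↦1, 10↦1]  zeros at y ∈ ∅
  x = 3: [0↦6, 1↦7, 2↦8, 3↦9, 4↦10, 5↦0, 6↦1, 7↦2, 8↦3, 9↦4, 10↦5]  zeros at y ∈ {5}
  x = 4: [0↦2, 1↦4, 2↦6, 3↦8, 4↦10, 5↦1, 6↦3, 7↦5, 8↦7, 9↦9, 10↦0]  zeros at y ∈ {10}
  x = 5: [0↦0, 1↦3, 2↦6, 3↦9, 4↦1, 5↦4, 6↦7, 7↦10, 8↦2, 9↦5, 10↦8]  zeros at y ∈ {0}
  x = 6: [0↦0, 1↦4, 2↦8, 3↦1, 4↦5, 5↦9, 6↦2, 7↦6, 8↦10, 9↦3, 10↦7]  zeros at y ∈ {0}
  x = 7: [0↦2, 1↦7, 2↦1, 3↦6, 4↦0, 5↦5, 6↦10, 7↦4, 8↦9, 9↦3, 10↦8]  zeros at y ∈ {4}
  x = 8: [0↦6, 1↦1, 2↦7, 3↦2, 4↦8, 5↦3, 6↦9, 7↦4, 8↦10, 9↦5, 10↦0]  zeros at y ∈ {10}
  x = 9: [0↦1, 1↦8, 2↦4, 3↦0, 4↦7, 5↦3, 6↦10, 7↦6, 8↦2, 9↦9, 10↦5]  zeros at y ∈ {3}
  x = 10: [0↦9, 1↦6, 2↦3, 3↦0, 4↦8, 5↦5, 6↦2, 7↦10, 8↦7, 9↦4, 10↦1]  zeros at y ∈ {3}
Collecting zeros: affine points = {(0, 4), (1, 9), (3, 5), (4, 10), (5, 0), (6, 0), (7, 4), (8, 10), (9, 3), (10, 3)}.
Total count |C(F_11)_aff| = 10.


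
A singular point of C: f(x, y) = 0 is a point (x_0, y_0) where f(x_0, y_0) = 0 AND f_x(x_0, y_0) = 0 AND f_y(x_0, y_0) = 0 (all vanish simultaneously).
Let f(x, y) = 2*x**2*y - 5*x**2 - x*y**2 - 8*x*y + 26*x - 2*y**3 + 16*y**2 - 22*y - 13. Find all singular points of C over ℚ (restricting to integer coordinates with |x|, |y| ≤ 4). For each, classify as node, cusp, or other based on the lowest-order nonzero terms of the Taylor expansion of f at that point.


Singular points: {(3, 2)}; classification: node.

Compute partial derivatives:
  f_x = 4*x*y - 10*x - y**2 - 8*y + 26.
  f_y = 2*x**2 - 2*x*y - 8*x - 6*y**2 + 32*y - 22.
Scan x_0 ∈ {−4, ..., 4}. For each x_0, f_y(x_0, y) is a polynomial in y; find its integer roots y ∈ {−4, ..., 4}, then test f_x and f at those candidates.
  x = -4: f_y(-4, y) = -6*y**2 + 40*y + 42; no integer root y with |y| ≤ 4.
  x = -3: f_y(-3, y) = -6*y**2 + 38*y + 20; no integer root y with |y| ≤ 4.
  x = -2: f_y(-2, y) = -6*y**2 + 36*y + 2; no integer root y with |y| ≤ 4.
  x = -1: f_y(-1, y) = -6*y**2 + 34*y - 12; no integer root y with |y| ≤ 4.
  x = 0: f_y(0, y) = -6*y**2 + 32*y - 22; no integer root y with |y| ≤ 4.
  x = 1: f_y(1, y) = -6*y**2 + 30*y - 28; no integer root y with |y| ≤ 4.
  x = 2: f_y(2, y) = -6*y**2 + 28*y - 30; vanishes at y ∈ {3}. (2, 3): f_x = -3 ≠ 0.
  x = 3: f_y(3, y) = -6*y**2 + 26*y - 28; vanishes at y ∈ {2}. (3, 2): f_x = 0, f = 0 — SINGULAR.
  x = 4: f_y(4, y) = -6*y**2 + 24*y - 22; no integer root y with |y| ≤ 4.
Only singular point on the grid: (3, 2).
Classify: substitute x = 3 + u, y = 2 + v and expand: f = 2*u**2*v - u**2 - u*v**2 - 2*v**3 + v**2.
No constant or linear terms (consistent with a singular point). Quadratic part: -u**2 + v**2. Cubic part: 2*u**2*v - u*v**2 - 2*v**3.
The quadratic part v**2 - u**2 = (v − u)(v + u) splits into two distinct linear factors, so there are two distinct tangent lines y − 2 = ±(x − 3) — this is a node (ordinary double point).
Classification: node.


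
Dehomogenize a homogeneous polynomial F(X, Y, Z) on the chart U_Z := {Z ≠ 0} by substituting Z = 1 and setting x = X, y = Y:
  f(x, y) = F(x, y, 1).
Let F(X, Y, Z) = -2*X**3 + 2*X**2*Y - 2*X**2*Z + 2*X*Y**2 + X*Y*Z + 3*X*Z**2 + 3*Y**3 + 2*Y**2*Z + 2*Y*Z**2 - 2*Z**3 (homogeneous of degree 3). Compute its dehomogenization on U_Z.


f(x, y) = -2*x**3 + 2*x**2*y - 2*x**2 + 2*x*y**2 + x*y + 3*x + 3*y**3 + 2*y**2 + 2*y - 2

On U_Z we set Z = 1. Each monomial c·X^i·Y^j·Z^k in F becomes c·x^i·y^j·1^k = c·x^i·y^j.
Substituting Z = 1: F(X, Y, 1) = -2*x**3 + 2*x**2*y - 2*x**2 + 2*x*y**2 + x*y + 3*x + 3*y**3 + 2*y**2 + 2*y - 2.
Note: deg(f) ≤ deg(F) = 3; strict inequality happens when F is divisible by Z (lost terms).


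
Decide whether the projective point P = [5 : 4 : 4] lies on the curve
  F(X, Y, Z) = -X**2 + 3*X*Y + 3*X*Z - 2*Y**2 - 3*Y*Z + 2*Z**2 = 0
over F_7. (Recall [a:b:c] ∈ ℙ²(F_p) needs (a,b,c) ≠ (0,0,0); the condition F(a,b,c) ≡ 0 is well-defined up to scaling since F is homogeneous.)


F(5,4,4) ≡ 5 (mod 7); P is NOT on the curve.

Evaluate F(5, 4, 4) term-by-term (mod 7).
  -X**2 ↦ -1·25·1·1 = -25
  3*X*Y ↦ 3·5·4·1 = 60
  3*X*Z ↦ 3·5·1·4 = 60
  -2*Y**2 ↦ -2·1·16·1 = -32
  -3*Y*Z ↦ -3·1·4·4 = -48
  2*Z**2 ↦ 2·1·1·16 = 32
Sum: F(5, 4, 4) = (-25) + (60) + (60) + (-32) + (-48) + (32) = 47.
Reducing mod 7: 47 ≡ 5 (mod 7).
Since F(a, b, c) ≡ 5 ≠ 0 (mod 7), P does NOT lie on the curve.


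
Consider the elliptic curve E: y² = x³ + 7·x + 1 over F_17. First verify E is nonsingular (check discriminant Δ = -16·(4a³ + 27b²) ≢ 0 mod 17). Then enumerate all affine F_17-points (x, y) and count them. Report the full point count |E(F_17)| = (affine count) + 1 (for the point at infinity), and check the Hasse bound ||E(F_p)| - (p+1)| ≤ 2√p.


Affine points = {(0, 1), (0, 16), (1, 3), (1, 14), (3, 7), (3, 10), (4, 5), (4, 12), (5, 5), (5, 12), (6, 2), (6, 15), (7, 6), (7, 11), (8, 5), (8, 12), (10, 0), (11, 7), (11, 10), (14, 2), (14, 15), (15, 8), (15, 9)}; affine count = 23; |E(F_17)| = 24.

Discriminant check: Δ ∝ 4a³ + 27b² = 4·7³ + 27·1² = 4·343 + 27·1 ≡ 5 (mod 17). Nonzero ⇒ E is nonsingular.
For each x ∈ F_17, compute rhs = x³ + 7·x + 1 mod 17, then count y ∈ F_17 with y² ≡ rhs.
  x = 0: rhs = 1, matching y values: 1, 16 (2 points).
  x = 1: rhs = 9, matching y values: 3, 14 (2 points).
  x = 2: rhs = 6, matching y values: none (0 points).
  x = 3: rhs = 15, matching y values: 7, 10 (2 points).
  x = 4: rhs = 8, matching y values: 5, 12 (2 points).
  x = 5: rhs = 8, matching y values: 5, 12 (2 points).
  x = 6: rhs = 4, matching y values: 2, 15 (2 points).
  x = 7: rhs = 2, matching y values: 6, 11 (2 points).
  x = 8: rhs = 8, matching y values: 5, 12 (2 points).
  x = 9: rhs = 11, matching y values: none (0 points).
  x = 10: rhs = 0, matching y values: 0 (1 points).
  x = 11: rhs = 15, matching y values: 7, 10 (2 points).
  x = 12: rhs = 11, matching y values: none (0 points).
  x = 13: rhs = 11, matching y values: none (0 points).
  x = 14: rhs = 4, matching y values: 2, 15 (2 points).
  x = 15: rhs = 13, matching y values: 8, 9 (2 points).
  x = 16: rhs = 10, matching y values: none (0 points).
Total affine count: 23.
Full point count |E(F_17)| = 23 + 1 = 24.
Hasse bound: |24 − (17+1)| = |6| = 6 ≤ 2√17 ≈ 8.2462 ✓.


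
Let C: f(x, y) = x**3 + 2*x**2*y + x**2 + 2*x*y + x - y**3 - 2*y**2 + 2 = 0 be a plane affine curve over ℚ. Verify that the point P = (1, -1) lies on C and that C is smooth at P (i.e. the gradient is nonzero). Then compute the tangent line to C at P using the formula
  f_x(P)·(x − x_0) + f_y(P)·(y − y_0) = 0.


Tangent line at P: 5*y + 5 = 0.

Step 1: f(1, -1) = 0, so P lies on C.
Step 2: partial derivatives
  f_x(x, y) = 3*x**2 + 4*x*y + 2*x + 2*y + 1, f_y(x, y) = 2*x**2 + 2*x - 3*y**2 - 4*y.
  f_x(P) = 0, f_y(P) = 5 (gradient nonzero, so P is smooth).
Step 3: tangent line at P: 0·(x − 1) + 5·(y − -1) = 0.
Expanding: 5*y + 5 = 0.


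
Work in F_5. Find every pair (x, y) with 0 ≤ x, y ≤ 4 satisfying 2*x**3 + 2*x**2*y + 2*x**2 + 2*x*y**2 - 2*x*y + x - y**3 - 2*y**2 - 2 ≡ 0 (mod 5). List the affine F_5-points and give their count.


Affine F_5-points: {(0, 1), (1, 2), (3, 2), (4, 4)}; count = 4.

For each of the 25 pairs (x, y) ∈ F_5², evaluate f(x, y) mod 5. Record the zeros.
  x = 0: [0↦3, 1↦0, 2↦2, 3↦3, 4↦2]  zeros at y ∈ {1}
  x = 1: [0↦3, 1↦2, 2↦0, 3↦1, 4↦4]  zeros at y ∈ {2}
  x = 2: [0↦4, 1↦4, 2↦2, 3↦2, 4↦3]  zeros at y ∈ ∅
  x = 3: [0↦3, 1↦3, 2↦0, 3↦3, 4↦1]  zeros at y ∈ {2}
  x = 4: [0↦2, 1↦1, 2↦1, 3↦1, 4↦0]  zeros at y ∈ {4}
Collecting zeros: affine points = {(0, 1), (1, 2), (3, 2), (4, 4)}.
Total count |C(F_5)_aff| = 4.


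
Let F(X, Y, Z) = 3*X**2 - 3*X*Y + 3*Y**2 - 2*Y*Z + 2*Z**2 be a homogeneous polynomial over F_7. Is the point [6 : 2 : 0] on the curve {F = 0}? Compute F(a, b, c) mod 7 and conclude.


F(6,2,0) ≡ 0 (mod 7); P is on the curve.

Evaluate F(6, 2, 0) term-by-term (mod 7).
  3*X**2 ↦ 3·36·1·1 = 108
  -3*X*Y ↦ -3·6·2·1 = -36
  3*Y**2 ↦ 3·1·4·1 = 12
  -2*Y*Z ↦ -2·1·2·0 = 0
  2*Z**2 ↦ 2·1·1·0 = 0
Sum: F(6, 2, 0) = (108) + (-36) + (12) + (0) + (0) = 84.
Reducing mod 7: 84 ≡ 0 (mod 7).
Since F(a, b, c) ≡ 0 (mod 7), P lies on the curve.


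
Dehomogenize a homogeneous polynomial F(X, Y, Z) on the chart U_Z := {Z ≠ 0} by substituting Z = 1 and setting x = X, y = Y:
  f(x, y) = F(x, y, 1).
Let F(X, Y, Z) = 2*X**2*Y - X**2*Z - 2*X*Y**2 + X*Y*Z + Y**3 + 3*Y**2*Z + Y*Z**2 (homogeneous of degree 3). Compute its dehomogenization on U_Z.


f(x, y) = 2*x**2*y - x**2 - 2*x*y**2 + x*y + y**3 + 3*y**2 + y

On U_Z we set Z = 1. Each monomial c·X^i·Y^j·Z^k in F becomes c·x^i·y^j·1^k = c·x^i·y^j.
Substituting Z = 1: F(X, Y, 1) = 2*x**2*y - x**2 - 2*x*y**2 + x*y + y**3 + 3*y**2 + y.
Note: deg(f) ≤ deg(F) = 3; strict inequality happens when F is divisible by Z (lost terms).


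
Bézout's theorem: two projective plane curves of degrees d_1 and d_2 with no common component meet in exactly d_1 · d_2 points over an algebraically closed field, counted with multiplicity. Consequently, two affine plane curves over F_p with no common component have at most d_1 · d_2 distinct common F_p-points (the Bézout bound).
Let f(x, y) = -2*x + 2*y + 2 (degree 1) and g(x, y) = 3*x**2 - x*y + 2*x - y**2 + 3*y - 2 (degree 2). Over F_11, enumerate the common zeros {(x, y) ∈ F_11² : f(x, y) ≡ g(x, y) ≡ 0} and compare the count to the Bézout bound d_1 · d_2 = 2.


Common zeros: {(7, 6)}; count = 1; Bézout bound = 2.

deg(f) = 1, deg(g) = 2, so Bézout bound = 2.
Scan x ∈ F_11. For each x, list the y ∈ F_11 with f(x, y) ≡ 0 and those with g(x, y) ≡ 0 (mod 11); the common zeros in that column are the intersection.
  x = 0: f ≡ 0 at y ∈ {10}; g ≡ 0 at y ∈ {1, 2}; common: ∅.
  x = 1: f ≡ 0 at y ∈ {0}; g ≡ 0 at y ∈ {3, 10}; common: ∅.
  x = 2: f ≡ 0 at y ∈ {1}; g ≡ 0 at y ∈ ∅; common: ∅.
  x = 3: f ≡ 0 at y ∈ {2}; g ≡ 0 at y ∈ {3, 8}; common: ∅.
  x = 4: f ≡ 0 at y ∈ {3}; g ≡ 0 at y ∈ ∅; common: ∅.
  x = 5: f ≡ 0 at y ∈ {4}; g ≡ 0 at y ∈ ∅; common: ∅.
  x = 6: f ≡ 0 at y ∈ {5}; g ≡ 0 at y ∈ ∅; common: ∅.
  x = 7: f ≡ 0 at y ∈ {6}; g ≡ 0 at y ∈ {1, 6}; common: {6}.
  x = 8: f ≡ 0 at y ∈ {7}; g ≡ 0 at y ∈ ∅; common: ∅.
  x = 9: f ≡ 0 at y ∈ {8}; g ≡ 0 at y ∈ {6, 10}; common: ∅.
  x = 10: f ≡ 0 at y ∈ {9}; g ≡ 0 at y ∈ {7, 8}; common: ∅.
Collecting: common zeros = {(7, 6)}, so the count is 1.
Comparison with the Bézout bound: 1 ≤ 2 = deg(f)·deg(g), as expected for curves with no common component (the affine F_11-count falls short of the bound because intersections may lie at infinity, over extension fields, or carry multiplicity).


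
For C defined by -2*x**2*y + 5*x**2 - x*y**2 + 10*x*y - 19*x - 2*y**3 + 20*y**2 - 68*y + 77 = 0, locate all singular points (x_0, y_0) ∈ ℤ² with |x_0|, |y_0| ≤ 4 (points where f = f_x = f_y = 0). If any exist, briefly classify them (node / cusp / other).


Singular points: {(1, 3)}; classification: node.

Compute partial derivatives:
  f_x = -4*x*y + 10*x - y**2 + 10*y - 19.
  f_y = -2*x**2 - 2*x*y + 10*x - 6*y**2 + 40*y - 68.
Scan x_0 ∈ {−4, ..., 4}. For each x_0, f_y(x_0, y) is a polynomial in y; find its integer roots y ∈ {−4, ..., 4}, then test f_x and f at those candidates.
  x = -4: f_y(-4, y) = -6*y**2 + 48*y - 140; no integer root y with |y| ≤ 4.
  x = -3: f_y(-3, y) = -6*y**2 + 46*y - 116; no integer root y with |y| ≤ 4.
  x = -2: f_y(-2, y) = -6*y**2 + 44*y - 96; no integer root y with |y| ≤ 4.
  x = -1: f_y(-1, y) = -6*y**2 + 42*y - 80; no integer root y with |y| ≤ 4.
  x = 0: f_y(0, y) = -6*y**2 + 40*y - 68; no integer root y with |y| ≤ 4.
  x = 1: f_y(1, y) = -6*y**2 + 38*y - 60; vanishes at y ∈ {3}. (1, 3): f_x = 0, f = 0 — SINGULAR.
  x = 2: f_y(2, y) = -6*y**2 + 36*y - 56; no integer root y with |y| ≤ 4.
  x = 3: f_y(3, y) = -6*y**2 + 34*y - 56; no integer root y with |y| ≤ 4.
  x = 4: f_y(4, y) = -6*y**2 + 32*y - 60; no integer root y with |y| ≤ 4.
Only singular point on the grid: (1, 3).
Classify: substitute x = 1 + u, y = 3 + v and expand: f = -2*u**2*v - u**2 - u*v**2 - 2*v**3 + v**2.
No constant or linear terms (consistent with a singular point). Quadratic part: -u**2 + v**2. Cubic part: -2*u**2*v - u*v**2 - 2*v**3.
The quadratic part v**2 - u**2 = (v − u)(v + u) splits into two distinct linear factors, so there are two distinct tangent lines y − 3 = ±(x − 1) — this is a node (ordinary double point).
Classification: node.


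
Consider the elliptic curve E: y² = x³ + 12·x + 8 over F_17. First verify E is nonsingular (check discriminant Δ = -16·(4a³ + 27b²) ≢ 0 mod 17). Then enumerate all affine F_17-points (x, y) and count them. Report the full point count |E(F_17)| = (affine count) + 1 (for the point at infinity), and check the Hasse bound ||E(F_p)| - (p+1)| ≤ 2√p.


Affine points = {(0, 5), (0, 12), (1, 2), (1, 15), (4, 1), (4, 16), (8, 2), (8, 15), (11, 3), (11, 14), (13, 7), (13, 10), (14, 8), (14, 9)}; affine count = 14; |E(F_17)| = 15.

Discriminant check: Δ ∝ 4a³ + 27b² = 4·12³ + 27·8² = 4·1728 + 27·64 ≡ 4 (mod 17). Nonzero ⇒ E is nonsingular.
For each x ∈ F_17, compute rhs = x³ + 12·x + 8 mod 17, then count y ∈ F_17 with y² ≡ rhs.
  x = 0: rhs = 8, matching y values: 5, 12 (2 points).
  x = 1: rhs = 4, matching y values: 2, 15 (2 points).
  x = 2: rhs = 6, matching y values: none (0 points).
  x = 3: rhs = 3, matching y values: none (0 points).
  x = 4: rhs = 1, matching y values: 1, 16 (2 points).
  x = 5: rhs = 6, matching y values: none (0 points).
  x = 6: rhs = 7, matching y values: none (0 points).
  x = 7: rhs = 10, matching y values: none (0 points).
  x = 8: rhs = 4, matching y values: 2, 15 (2 points).
  x = 9: rhs = 12, matching y values: none (0 points).
  x = 10: rhs = 6, matching y values: none (0 points).
  x = 11: rhs = 9, matching y values: 3, 14 (2 points).
  x = 12: rhs = 10, matching y values: none (0 points).
  x = 13: rhs = 15, matching y values: 7, 10 (2 points).
  x = 14: rhs = 13, matching y values: 8, 9 (2 points).
  x = 15: rhs = 10, matching y values: none (0 points).
  x = 16: rhs = 12, matching y values: none (0 points).
Total affine count: 14.
Full point count |E(F_17)| = 14 + 1 = 15.
Hasse bound: |15 − (17+1)| = |-3| = 3 ≤ 2√17 ≈ 8.2462 ✓.


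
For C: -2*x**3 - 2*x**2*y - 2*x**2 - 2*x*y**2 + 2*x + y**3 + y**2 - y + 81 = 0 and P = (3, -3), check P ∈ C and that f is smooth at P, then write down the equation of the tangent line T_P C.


Tangent line at P: -46*x + 38*y + 252 = 0.

Step 1: f(3, -3) = 0, so P lies on C.
Step 2: partial derivatives
  f_x(x, y) = -6*x**2 - 4*x*y - 4*x - 2*y**2 + 2, f_y(x, y) = -2*x**2 - 4*x*y + 3*y**2 + 2*y - 1.
  f_x(P) = -46, f_y(P) = 38 (gradient nonzero, so P is smooth).
Step 3: tangent line at P: -46·(x − 3) + 38·(y − -3) = 0.
Expanding: -46*x + 38*y + 252 = 0.


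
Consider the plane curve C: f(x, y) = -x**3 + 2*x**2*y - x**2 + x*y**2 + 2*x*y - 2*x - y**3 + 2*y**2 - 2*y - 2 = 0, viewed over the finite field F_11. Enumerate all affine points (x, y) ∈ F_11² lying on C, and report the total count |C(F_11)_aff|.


Affine F_11-points: {(1, 3), (2, 4), (3, 0), (3, 5), (4, 10), (5, 9), (7, 5), (8, 0), (9, 6), (10, 0), (10, 5), (10, 7)}; count = 12.

For each of the 121 pairs (x, y) ∈ F_11², evaluate f(x, y) mod 11. Record the zeros.
  x = 0: [0↦9, 1↦8, 2↦5, 3↦5, 4↦2, 5↦1, 6↦7, 7↦3, 8↦5, 9↦7, 10↦3]  zeros at y ∈ ∅
  x = 1: [0↦5, 1↦9, 2↦2, 3↦0, 4↦8, 5↦9, 6↦8, 7↦10, 8↦9, 9↦10, 10↦7]  zeros at y ∈ {3}
  x = 2: [0↦4, 1↦6, 2↦10, 3↦10, 4↦0, 5↦7, 6↦3, 7↦4, 8↦4, 9↦8, 10↦10]  zeros at y ∈ {4}
  x = 3: [0↦0, 1↦4, 2↦1, 3↦7, 4↦5, 5↦0, 6↦8, 7↦1, 8↦6, 9↦6, 10↦6]  zeros at y ∈ {0, 5}
  x = 4: [0↦9, 1↦8, 2↦2, 3↦7, 4↦6, 5↦4, 6↦6, 7↦6, 8↦9, 9↦9, 10↦0]  zeros at y ∈ {10}
  x = 5: [0↦3, 1↦1, 2↦7, 3↦4, 4↦8, 5↦2, 6↦2, 7↦2, 8↦7, 9↦0, 10↦8]  zeros at y ∈ {9}
  x = 6: [0↦9, 1↦10, 2↦10, 3↦3, 4↦5, 5↦10, 6↦1, 7↦5, 8↦5, 9↦6, 10↦2]  zeros at y ∈ ∅
  x = 7: [0↦10, 1↦7, 2↦5, 3↦9, 4↦2, 5↦0, 6↦8, 7↦9, 8↦8, 9↦10, 10↦9]  zeros at y ∈ {5}
  x = 8: [0↦0, 1↦8, 2↦8, 3↦5, 4↦4, 5↦10, 6↦6, 7↦8, 8↦10, 9↦6, 10↦1]  zeros at y ∈ {0}
  x = 9: [0↦6, 1↦7, 2↦2, 3↦7, 4↦5, 5↦1, 6↦0, 7↦7, 8↦5, 9↦10, 10↦5]  zeros at y ∈ {6}
  x = 10: [0↦0, 1↦9, 2↦3, 3↦9, 4↦10, 5↦0, 6↦6, 7↦0, 8↦9, 9↦5, 10↦4]  zeros at y ∈ {0, 5, 7}
Collecting zeros: affine points = {(1, 3), (2, 4), (3, 0), (3, 5), (4, 10), (5, 9), (7, 5), (8, 0), (9, 6), (10, 0), (10, 5), (10, 7)}.
Total count |C(F_11)_aff| = 12.


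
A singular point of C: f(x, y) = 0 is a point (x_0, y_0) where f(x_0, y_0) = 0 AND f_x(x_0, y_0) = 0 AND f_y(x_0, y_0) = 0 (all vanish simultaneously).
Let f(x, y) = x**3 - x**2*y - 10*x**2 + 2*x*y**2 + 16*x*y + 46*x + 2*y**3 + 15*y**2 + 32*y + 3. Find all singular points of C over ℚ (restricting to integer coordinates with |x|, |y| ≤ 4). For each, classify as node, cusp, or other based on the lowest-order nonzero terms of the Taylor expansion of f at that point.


Singular points: {(2, -3)}; classification: node.

Compute partial derivatives:
  f_x = 3*x**2 - 2*x*y - 20*x + 2*y**2 + 16*y + 46.
  f_y = -x**2 + 4*x*y + 16*x + 6*y**2 + 30*y + 32.
Scan x_0 ∈ {−4, ..., 4}. For each x_0, f_y(x_0, y) is a polynomial in y; find its integer roots y ∈ {−4, ..., 4}, then test f_x and f at those candidates.
  x = -4: f_y(-4, y) = 6*y**2 + 14*y - 48; no integer root y with |y| ≤ 4.
  x = -3: f_y(-3, y) = 6*y**2 + 18*y - 25; no integer root y with |y| ≤ 4.
  x = -2: f_y(-2, y) = 6*y**2 + 22*y - 4; no integer root y with |y| ≤ 4.
  x = -1: f_y(-1, y) = 6*y**2 + 26*y + 15; no integer root y with |y| ≤ 4.
  x = 0: f_y(0, y) = 6*y**2 + 30*y + 32; no integer root y with |y| ≤ 4.
  x = 1: f_y(1, y) = 6*y**2 + 34*y + 47; no integer root y with |y| ≤ 4.
  x = 2: f_y(2, y) = 6*y**2 + 38*y + 60; vanishes at y ∈ {-3}. (2, -3): f_x = 0, f = 0 — SINGULAR.
  x = 3: f_y(3, y) = 6*y**2 + 42*y + 71; no integer root y with |y| ≤ 4.
  x = 4: f_y(4, y) = 6*y**2 + 46*y + 80; no integer root y with |y| ≤ 4.
Only singular point on the grid: (2, -3).
Classify: substitute x = 2 + u, y = -3 + v and expand: f = u**3 - u**2*v - u**2 + 2*u*v**2 + 2*v**3 + v**2.
No constant or linear terms (consistent with a singular point). Quadratic part: -u**2 + v**2. Cubic part: u**3 - u**2*v + 2*u*v**2 + 2*v**3.
The quadratic part v**2 - u**2 = (v − u)(v + u) splits into two distinct linear factors, so there are two distinct tangent lines y − -3 = ±(x − 2) — this is a node (ordinary double point).
Classification: node.


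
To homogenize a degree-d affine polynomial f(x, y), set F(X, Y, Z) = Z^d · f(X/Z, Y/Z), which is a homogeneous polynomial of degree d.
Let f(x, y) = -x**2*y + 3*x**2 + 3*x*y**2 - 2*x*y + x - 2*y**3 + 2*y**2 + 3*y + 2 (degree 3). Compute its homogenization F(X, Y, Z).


F(X, Y, Z) = -X**2*Y + 3*X**2*Z + 3*X*Y**2 - 2*X*Y*Z + X*Z**2 - 2*Y**3 + 2*Y**2*Z + 3*Y*Z**2 + 2*Z**3

deg(f) = 3.
Substitute x = X/Z, y = Y/Z into f, then multiply by Z^3.
  monomial -1·x^2·y^1 ↦ -1·X^2·Y^1·Z^0.
  monomial 3·x^2·y^0 ↦ 3·X^2·Y^0·Z^1.
  monomial 3·x^1·y^2 ↦ 3·X^1·Y^2·Z^0.
  monomial -2·x^1·y^1 ↦ -2·X^1·Y^1·Z^1.
  monomial 1·x^1·y^0 ↦ 1·X^1·Y^0·Z^2.
  monomial -2·x^0·y^3 ↦ -2·X^0·Y^3·Z^0.
  monomial 2·x^0·y^2 ↦ 2·X^0·Y^2·Z^1.
  monomial 3·x^0·y^1 ↦ 3·X^0·Y^1·Z^2.
  monomial 2·x^0·y^0 ↦ 2·X^0·Y^0·Z^3.
Collecting: F(X, Y, Z) = -X**2*Y + 3*X**2*Z + 3*X*Y**2 - 2*X*Y*Z + X*Z**2 - 2*Y**3 + 2*Y**2*Z + 3*Y*Z**2 + 2*Z**3.


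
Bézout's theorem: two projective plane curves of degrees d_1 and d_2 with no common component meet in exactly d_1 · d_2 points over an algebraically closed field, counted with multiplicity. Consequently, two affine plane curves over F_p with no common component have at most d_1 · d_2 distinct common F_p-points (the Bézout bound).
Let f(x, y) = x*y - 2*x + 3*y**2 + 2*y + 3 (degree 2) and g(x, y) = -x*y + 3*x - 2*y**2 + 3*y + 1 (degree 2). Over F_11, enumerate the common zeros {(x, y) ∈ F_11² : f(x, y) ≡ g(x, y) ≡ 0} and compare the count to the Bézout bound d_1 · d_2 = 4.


Common zeros: {(7, 0)}; count = 1; Bézout bound = 4.

deg(f) = 2, deg(g) = 2, so Bézout bound = 4.
Scan x ∈ F_11. For each x, list the y ∈ F_11 with f(x, y) ≡ 0 and those with g(x, y) ≡ 0 (mod 11); the common zeros in that column are the intersection.
  x = 0: f ≡ 0 at y ∈ {5, 9}; g ≡ 0 at y ∈ ∅; common: ∅.
  x = 1: f ≡ 0 at y ∈ ∅; g ≡ 0 at y ∈ {2, 10}; common: ∅.
  x = 2: f ≡ 0 at y ∈ ∅; g ≡ 0 at y ∈ ∅; common: ∅.
  x = 3: f ≡ 0 at y ∈ ∅; g ≡ 0 at y ∈ {4, 7}; common: ∅.
  x = 4: f ≡ 0 at y ∈ ∅; g ≡ 0 at y ∈ ∅; common: ∅.
  x = 5: f ≡ 0 at y ∈ {6, 10}; g ≡ 0 at y ∈ {5}; common: ∅.
  x = 6: f ≡ 0 at y ∈ ∅; g ≡ 0 at y ∈ ∅; common: ∅.
  x = 7: f ≡ 0 at y ∈ {0, 8}; g ≡ 0 at y ∈ {0, 9}; common: {0}.
  x = 8: f ≡ 0 at y ∈ {1, 3}; g ≡ 0 at y ∈ {6, 8}; common: ∅.
  x = 9: f ≡ 0 at y ∈ {4, 7}; g ≡ 0 at y ∈ ∅; common: ∅.
  x = 10: f ≡ 0 at y ∈ ∅; g ≡ 0 at y ∈ {1}; common: ∅.
Collecting: common zeros = {(7, 0)}, so the count is 1.
Comparison with the Bézout bound: 1 ≤ 4 = deg(f)·deg(g), as expected for curves with no common component (the affine F_11-count falls short of the bound because intersections may lie at infinity, over extension fields, or carry multiplicity).


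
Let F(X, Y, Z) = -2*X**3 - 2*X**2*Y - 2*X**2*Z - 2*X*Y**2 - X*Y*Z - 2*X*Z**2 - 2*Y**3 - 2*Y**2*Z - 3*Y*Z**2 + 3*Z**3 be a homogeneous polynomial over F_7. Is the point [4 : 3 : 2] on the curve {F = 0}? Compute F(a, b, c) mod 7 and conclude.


F(4,3,2) ≡ 0 (mod 7); P is on the curve.

Evaluate F(4, 3, 2) term-by-term (mod 7).
  -2*X**3 ↦ -2·64·1·1 = -128
  -2*X**2*Y ↦ -2·16·3·1 = -96
  -2*X**2*Z ↦ -2·16·1·2 = -64
  -2*X*Y**2 ↦ -2·4·9·1 = -72
  -X*Y*Z ↦ -1·4·3·2 = -24
  -2*X*Z**2 ↦ -2·4·1·4 = -32
  -2*Y**3 ↦ -2·1·27·1 = -54
  -2*Y**2*Z ↦ -2·1·9·2 = -36
  -3*Y*Z**2 ↦ -3·1·3·4 = -36
  3*Z**3 ↦ 3·1·1·8 = 24
Sum: F(4, 3, 2) = (-128) + (-96) + (-64) + (-72) + (-24) + (-32) + (-54) + (-36) + (-36) + (24) = -518.
Reducing mod 7: -518 ≡ 0 (mod 7).
Since F(a, b, c) ≡ 0 (mod 7), P lies on the curve.


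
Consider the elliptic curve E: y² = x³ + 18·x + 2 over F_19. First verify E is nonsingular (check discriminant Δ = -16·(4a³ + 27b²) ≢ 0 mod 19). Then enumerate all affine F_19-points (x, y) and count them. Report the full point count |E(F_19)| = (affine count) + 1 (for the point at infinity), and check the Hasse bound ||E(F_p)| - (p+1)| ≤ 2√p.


Affine points = {(3, 8), (3, 11), (4, 9), (4, 10), (9, 0), (10, 2), (10, 17), (11, 7), (11, 12), (13, 1), (13, 18), (16, 4), (16, 15)}; affine count = 13; |E(F_19)| = 14.

Discriminant check: Δ ∝ 4a³ + 27b² = 4·18³ + 27·2² = 4·5832 + 27·4 ≡ 9 (mod 19). Nonzero ⇒ E is nonsingular.
For each x ∈ F_19, compute rhs = x³ + 18·x + 2 mod 19, then count y ∈ F_19 with y² ≡ rhs.
  x = 0: rhs = 2, matching y values: none (0 points).
  x = 1: rhs = 2, matching y values: none (0 points).
  x = 2: rhs = 8, matching y values: none (0 points).
  x = 3: rhs = 7, matching y values: 8, 11 (2 points).
  x = 4: rhs = 5, matching y values: 9, 10 (2 points).
  x = 5: rhs = 8, matching y values: none (0 points).
  x = 6: rhs = 3, matching y values: none (0 points).
  x = 7: rhs = 15, matching y values: none (0 points).
  x = 8: rhs = 12, matching y values: none (0 points).
  x = 9: rhs = 0, matching y values: 0 (1 points).
  x = 10: rhs = 4, matching y values: 2, 17 (2 points).
  x = 11: rhs = 11, matching y values: 7, 12 (2 points).
  x = 12: rhs = 8, matching y values: none (0 points).
  x = 13: rhs = 1, matching y values: 1, 18 (2 points).
  x = 14: rhs = 15, matching y values: none (0 points).
  x = 15: rhs = 18, matching y values: none (0 points).
  x = 16: rhs = 16, matching y values: 4, 15 (2 points).
  x = 17: rhs = 15, matching y values: none (0 points).
  x = 18: rhs = 2, matching y values: none (0 points).
Total affine count: 13.
Full point count |E(F_19)| = 13 + 1 = 14.
Hasse bound: |14 − (19+1)| = |-6| = 6 ≤ 2√19 ≈ 8.7178 ✓.


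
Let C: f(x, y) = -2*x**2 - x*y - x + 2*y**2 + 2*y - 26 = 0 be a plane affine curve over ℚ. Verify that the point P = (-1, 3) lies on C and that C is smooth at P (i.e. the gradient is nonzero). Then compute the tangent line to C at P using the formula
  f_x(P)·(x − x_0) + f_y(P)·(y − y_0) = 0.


Tangent line at P: 15*y - 45 = 0.

Step 1: f(-1, 3) = 0, so P lies on C.
Step 2: partial derivatives
  f_x(x, y) = -4*x - y - 1, f_y(x, y) = -x + 4*y + 2.
  f_x(P) = 0, f_y(P) = 15 (gradient nonzero, so P is smooth).
Step 3: tangent line at P: 0·(x − -1) + 15·(y − 3) = 0.
Expanding: 15*y - 45 = 0.


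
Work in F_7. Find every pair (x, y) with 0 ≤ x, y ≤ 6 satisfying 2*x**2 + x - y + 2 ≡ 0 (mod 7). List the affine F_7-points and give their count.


Affine F_7-points: {(0, 2), (1, 5), (2, 5), (3, 2), (4, 3), (5, 1), (6, 3)}; count = 7.

For each of the 49 pairs (x, y) ∈ F_7², evaluate f(x, y) mod 7. Record the zeros.
  x = 0: [0↦2, 1↦1, 2↦0, 3↦6, 4↦5, 5↦4, 6↦3]  zeros at y ∈ {2}
  x = 1: [0↦5, 1↦4, 2↦3, 3↦2, 4↦1, 5↦0, 6↦6]  zeros at y ∈ {5}
  x = 2: [0↦5, 1↦4, 2↦3, 3↦2, 4↦1, 5↦0, 6↦6]  zeros at y ∈ {5}
  x = 3: [0↦2, 1↦1, 2↦0, 3↦6, 4↦5, 5↦4, 6↦3]  zeros at y ∈ {2}
  x = 4: [0↦3, 1↦2, 2↦1, 3↦0, 4↦6, 5↦5, 6↦4]  zeros at y ∈ {3}
  x = 5: [0↦1, 1↦0, 2↦6, 3↦5, 4↦4, 5↦3, 6↦2]  zeros at y ∈ {1}
  x = 6: [0↦3, 1↦2, 2↦1, 3↦0, 4↦6, 5↦5, 6↦4]  zeros at y ∈ {3}
Collecting zeros: affine points = {(0, 2), (1, 5), (2, 5), (3, 2), (4, 3), (5, 1), (6, 3)}.
Total count |C(F_7)_aff| = 7.


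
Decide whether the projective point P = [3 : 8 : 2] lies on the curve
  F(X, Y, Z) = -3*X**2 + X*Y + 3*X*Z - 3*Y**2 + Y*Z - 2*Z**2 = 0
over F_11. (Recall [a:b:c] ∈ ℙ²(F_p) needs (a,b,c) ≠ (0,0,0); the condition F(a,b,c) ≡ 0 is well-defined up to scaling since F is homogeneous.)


F(3,8,2) ≡ 7 (mod 11); P is NOT on the curve.

Evaluate F(3, 8, 2) term-by-term (mod 11).
  -3*X**2 ↦ -3·9·1·1 = -27
  X*Y ↦ 1·3·8·1 = 24
  3*X*Z ↦ 3·3·1·2 = 18
  -3*Y**2 ↦ -3·1·64·1 = -192
  Y*Z ↦ 1·1·8·2 = 16
  -2*Z**2 ↦ -2·1·1·4 = -8
Sum: F(3, 8, 2) = (-27) + (24) + (18) + (-192) + (16) + (-8) = -169.
Reducing mod 11: -169 ≡ 7 (mod 11).
Since F(a, b, c) ≡ 7 ≠ 0 (mod 11), P does NOT lie on the curve.


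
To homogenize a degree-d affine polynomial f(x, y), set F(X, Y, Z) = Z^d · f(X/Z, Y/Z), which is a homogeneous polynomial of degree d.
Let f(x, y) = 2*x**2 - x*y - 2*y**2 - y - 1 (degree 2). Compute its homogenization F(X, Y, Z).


F(X, Y, Z) = 2*X**2 - X*Y - 2*Y**2 - Y*Z - Z**2

deg(f) = 2.
Substitute x = X/Z, y = Y/Z into f, then multiply by Z^2.
  monomial 2·x^2·y^0 ↦ 2·X^2·Y^0·Z^0.
  monomial -1·x^1·y^1 ↦ -1·X^1·Y^1·Z^0.
  monomial -2·x^0·y^2 ↦ -2·X^0·Y^2·Z^0.
  monomial -1·x^0·y^1 ↦ -1·X^0·Y^1·Z^1.
  monomial -1·x^0·y^0 ↦ -1·X^0·Y^0·Z^2.
Collecting: F(X, Y, Z) = 2*X**2 - X*Y - 2*Y**2 - Y*Z - Z**2.


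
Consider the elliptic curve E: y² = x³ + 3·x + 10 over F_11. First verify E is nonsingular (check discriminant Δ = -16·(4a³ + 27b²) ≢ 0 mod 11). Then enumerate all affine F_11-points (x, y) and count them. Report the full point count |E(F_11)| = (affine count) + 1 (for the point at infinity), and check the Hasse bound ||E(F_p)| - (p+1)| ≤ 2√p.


Affine points = {(1, 5), (1, 6), (4, 3), (4, 8), (7, 0)}; affine count = 5; |E(F_11)| = 6.

Discriminant check: Δ ∝ 4a³ + 27b² = 4·3³ + 27·10² = 4·27 + 27·100 ≡ 3 (mod 11). Nonzero ⇒ E is nonsingular.
For each x ∈ F_11, compute rhs = x³ + 3·x + 10 mod 11, then count y ∈ F_11 with y² ≡ rhs.
  x = 0: rhs = 10, matching y values: none (0 points).
  x = 1: rhs = 3, matching y values: 5, 6 (2 points).
  x = 2: rhs = 2, matching y values: none (0 points).
  x = 3: rhs = 2, matching y values: none (0 points).
  x = 4: rhs = 9, matching y values: 3, 8 (2 points).
  x = 5: rhs = 7, matching y values: none (0 points).
  x = 6: rhs = 2, matching y values: none (0 points).
  x = 7: rhs = 0, matching y values: 0 (1 points).
  x = 8: rhs = 7, matching y values: none (0 points).
  x = 9: rhs = 7, matching y values: none (0 points).
  x = 10: rhs = 6, matching y values: none (0 points).
Total affine count: 5.
Full point count |E(F_11)| = 5 + 1 = 6.
Hasse bound: |6 − (11+1)| = |-6| = 6 ≤ 2√11 ≈ 6.6332 ✓.


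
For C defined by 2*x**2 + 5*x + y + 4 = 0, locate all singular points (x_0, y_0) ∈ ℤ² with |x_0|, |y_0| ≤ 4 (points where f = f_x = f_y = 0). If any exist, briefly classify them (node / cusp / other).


No singular points in the scanned grid; C is smooth there.

Compute partial derivatives:
  f_x = 4*x + 5.
  f_y = 1.
f_y = 1 is a nonzero constant, so f_y never vanishes: no point (x, y) can satisfy f = f_x = f_y = 0. In particular no (x, y) ∈ {−4, ..., 4}² is singular; the curve is smooth.
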